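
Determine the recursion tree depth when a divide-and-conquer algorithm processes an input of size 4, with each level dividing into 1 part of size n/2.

For divide and conquer with division factor 2:

Problem sizes at each level:
Level 0: 4
Level 1: 2
Level 2: 1

The root is level 0 and the size-1 base case is level 2 (the tree spans levels 0 through 2, i.e. 3 levels counting the root), so the depth is the number of divisions: log_2(4) = 2

The recursion tree depth is log_2(4) = 2. At each level, the problem size is divided by 2, so it takes 2 divisions to reduce to a base case of size 1. The algorithm makes 1 recursive call at each level.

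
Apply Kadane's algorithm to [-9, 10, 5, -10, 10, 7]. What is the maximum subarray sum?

Using Kadane's algorithm on [-9, 10, 5, -10, 10, 7]:

Scanning through the array:
Position 1 (value 10): max_ending_here = 10, max_so_far = 10
Position 2 (value 5): max_ending_here = 15, max_so_far = 15
Position 3 (value -10): max_ending_here = 5, max_so_far = 15
Position 4 (value 10): max_ending_here = 15, max_so_far = 15
Position 5 (value 7): max_ending_here = 22, max_so_far = 22

Maximum subarray: [10, 5, -10, 10, 7]
Maximum sum: 22

The maximum subarray is [10, 5, -10, 10, 7] with sum 22. This subarray runs from index 1 to index 5.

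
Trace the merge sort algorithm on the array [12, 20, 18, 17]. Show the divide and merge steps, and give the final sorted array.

Merge sort trace:

Split: [12, 20, 18, 17] -> [12, 20] and [18, 17]
  Split: [12, 20] -> [12] and [20]
  Merge: [12] + [20] -> [12, 20]
  Split: [18, 17] -> [18] and [17]
  Merge: [18] + [17] -> [17, 18]
Merge: [12, 20] + [17, 18] -> [12, 17, 18, 20]

Final sorted array: [12, 17, 18, 20]

The merge sort proceeds by recursively splitting the array and merging sorted halves.
After all merges, the sorted array is [12, 17, 18, 20].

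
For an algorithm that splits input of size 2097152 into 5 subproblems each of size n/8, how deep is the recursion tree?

For divide and conquer with division factor 8:

Problem sizes at each level:
Level 0: 2097152
Level 1: 262144
Level 2: 32768
Level 3: 4096
Level 4: 512
Level 5: 64
Level 6: 8
Level 7: 1

The root is level 0 and the size-1 base case is level 7 (the tree spans levels 0 through 7, i.e. 8 levels counting the root), so the depth is the number of divisions: log_8(2097152) = 7

The recursion tree depth is log_8(2097152) = 7. At each level, the problem size is divided by 8, so it takes 7 divisions to reduce to a base case of size 1. The algorithm makes 5 recursive calls at each level.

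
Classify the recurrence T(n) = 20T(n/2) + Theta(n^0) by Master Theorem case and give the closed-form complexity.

Master Theorem for T(n) = 20T(n/2) + O(n^0):

a = 20, b = 2, c = 0
log_b(a) = log_2(20) = 4.3219

Case 1: c = 0 < log_2(20) = 4.3219
T(n) = O(n^(log_2 20))

For T(n) = 20T(n/2) + O(n^0): log_2(20) = 4.3219. This is Case 1 of the Master Theorem (c < log_b(a), work dominated by leaves), giving O(n^(log_2 20)).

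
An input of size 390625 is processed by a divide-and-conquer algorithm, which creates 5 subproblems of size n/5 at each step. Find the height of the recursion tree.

For divide and conquer with division factor 5:

Problem sizes at each level:
Level 0: 390625
Level 1: 78125
Level 2: 15625
Level 3: 3125
Level 4: 625
Level 5: 125
Level 6: 25
Level 7: 5
Level 8: 1

The root is level 0 and the size-1 base case is level 8 (the tree spans levels 0 through 8, i.e. 9 levels counting the root), so the depth is the number of divisions: log_5(390625) = 8

The recursion tree depth is log_5(390625) = 8. At each level, the problem size is divided by 5, so it takes 8 divisions to reduce to a base case of size 1. The algorithm makes 5 recursive calls at each level.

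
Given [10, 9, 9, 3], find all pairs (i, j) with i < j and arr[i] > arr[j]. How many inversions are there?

Finding inversions in [10, 9, 9, 3]:

(0, 1): arr[0]=10 > arr[1]=9
(0, 2): arr[0]=10 > arr[2]=9
(0, 3): arr[0]=10 > arr[3]=3
(1, 3): arr[1]=9 > arr[3]=3
(2, 3): arr[2]=9 > arr[3]=3

Total inversions: 5

The array has 5 inversion(s): (0,1), (0,2), (0,3), (1,3), (2,3). Each pair (i,j) satisfies i < j and arr[i] > arr[j].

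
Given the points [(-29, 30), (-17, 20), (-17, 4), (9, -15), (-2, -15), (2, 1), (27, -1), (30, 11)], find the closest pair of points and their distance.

Computing all pairwise distances among 8 points:

d((-29, 30), (-17, 20)) = 15.6205
d((-29, 30), (-17, 4)) = 28.6356
d((-29, 30), (9, -15)) = 58.8982
d((-29, 30), (-2, -15)) = 52.4786
d((-29, 30), (2, 1)) = 42.45
d((-29, 30), (27, -1)) = 64.0078
d((-29, 30), (30, 11)) = 61.9839
d((-17, 20), (-17, 4)) = 16.0
d((-17, 20), (9, -15)) = 43.6005
d((-17, 20), (-2, -15)) = 38.0789
d((-17, 20), (2, 1)) = 26.8701
d((-17, 20), (27, -1)) = 48.7545
d((-17, 20), (30, 11)) = 47.8539
d((-17, 4), (9, -15)) = 32.2025
d((-17, 4), (-2, -15)) = 24.2074
d((-17, 4), (2, 1)) = 19.2354
d((-17, 4), (27, -1)) = 44.2832
d((-17, 4), (30, 11)) = 47.5184
d((9, -15), (-2, -15)) = 11.0 <-- minimum
d((9, -15), (2, 1)) = 17.4642
d((9, -15), (27, -1)) = 22.8035
d((9, -15), (30, 11)) = 33.4215
d((-2, -15), (2, 1)) = 16.4924
d((-2, -15), (27, -1)) = 32.2025
d((-2, -15), (30, 11)) = 41.2311
d((2, 1), (27, -1)) = 25.0799
d((2, 1), (30, 11)) = 29.7321
d((27, -1), (30, 11)) = 12.3693

Closest pair: (9, -15) and (-2, -15) with distance 11.0

The closest pair is (9, -15) and (-2, -15) with Euclidean distance 11.0. For 8 points, brute-force pairwise comparison is shown above. For large n, the divide-and-conquer algorithm (sort by x, recurse on halves, check the dividing strip) achieves O(n log n).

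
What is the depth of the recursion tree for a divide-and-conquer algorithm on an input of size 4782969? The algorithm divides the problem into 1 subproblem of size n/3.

For divide and conquer with division factor 3:

Problem sizes at each level:
Level 0: 4782969
Level 1: 1594323
Level 2: 531441
Level 3: 177147
Level 4: 59049
Level 5: 19683
Level 6: 6561
Level 7: 2187
Level 8: 729
Level 9: 243
Level 10: 81
Level 11: 27
Level 12: 9
Level 13: 3
Level 14: 1

The root is level 0 and the size-1 base case is level 14 (the tree spans levels 0 through 14, i.e. 15 levels counting the root), so the depth is the number of divisions: log_3(4782969) = 14

The recursion tree depth is log_3(4782969) = 14. At each level, the problem size is divided by 3, so it takes 14 divisions to reduce to a base case of size 1. The algorithm makes 1 recursive call at each level.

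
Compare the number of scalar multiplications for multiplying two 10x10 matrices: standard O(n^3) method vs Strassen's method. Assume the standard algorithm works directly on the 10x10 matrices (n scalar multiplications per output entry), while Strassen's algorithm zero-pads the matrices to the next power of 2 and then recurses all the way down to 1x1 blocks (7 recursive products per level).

Matrix multiplication for 10x10 matrices:

Strassen's algorithm requires power-of-2 dimensions. Pad 10x10 to 16x16 (next power of 2).

Standard algorithm: 10^3 = 1000 multiplications
Strassen's algorithm: 7^(log2(16)) = 7^4 = 2401 multiplications
Difference: 1000 - 2401 = -1401 (Strassen uses MORE here due to padding overhead — for small or just-over-power-of-2 n, padding can outweigh the per-level savings)

Standard: 1000 multiplications (10^3). Strassen: 2401 multiplications (7^4, after padding to 16x16). Strassen reduces 8 recursive multiplications to 7 at each level.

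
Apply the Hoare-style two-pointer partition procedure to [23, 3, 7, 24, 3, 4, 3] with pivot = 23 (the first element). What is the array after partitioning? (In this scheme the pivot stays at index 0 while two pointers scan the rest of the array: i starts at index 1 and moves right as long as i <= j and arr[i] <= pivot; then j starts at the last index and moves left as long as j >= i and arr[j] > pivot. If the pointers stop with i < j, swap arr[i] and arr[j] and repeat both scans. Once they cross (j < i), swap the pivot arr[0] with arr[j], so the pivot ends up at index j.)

Hoare-style two-pointer partition with pivot = 23:

Initial array: [23, 3, 7, 24, 3, 4, 3]

Pointers start at i = 1, j = 6.
i stops at index 3 (arr[3]=24 > 23), j stops at index 6 (arr[6]=3 <= 23): swap arr[3] and arr[6], array becomes [23, 3, 7, 3, 3, 4, 24]
i ends at 6, j ends at 5: the pointers have crossed (j < i), so scanning stops.

Swap pivot arr[0] with arr[5] to place pivot at position 5: [4, 3, 7, 3, 3, 23, 24]
Pivot position: 5

After partitioning with pivot 23, the array becomes [4, 3, 7, 3, 3, 23, 24]. The pivot is placed at index 5. All elements to the left of the pivot are <= 23, and all elements to the right are > 23.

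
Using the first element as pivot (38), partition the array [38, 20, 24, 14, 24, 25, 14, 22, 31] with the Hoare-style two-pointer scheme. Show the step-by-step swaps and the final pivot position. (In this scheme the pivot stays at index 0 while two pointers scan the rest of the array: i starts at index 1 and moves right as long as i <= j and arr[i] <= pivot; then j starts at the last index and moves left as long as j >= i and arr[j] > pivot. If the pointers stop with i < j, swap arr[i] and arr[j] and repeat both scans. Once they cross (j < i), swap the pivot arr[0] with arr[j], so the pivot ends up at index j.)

Hoare-style two-pointer partition with pivot = 38:

Initial array: [38, 20, 24, 14, 24, 25, 14, 22, 31]

Pointers start at i = 1, j = 8.
i ends at 9, j ends at 8: the pointers have crossed (j < i), so scanning stops.

Swap pivot arr[0] with arr[8] to place pivot at position 8: [31, 20, 24, 14, 24, 25, 14, 22, 38]
Pivot position: 8

After partitioning with pivot 38, the array becomes [31, 20, 24, 14, 24, 25, 14, 22, 38]. The pivot is placed at index 8. All elements to the left of the pivot are <= 38, and all elements to the right are > 38.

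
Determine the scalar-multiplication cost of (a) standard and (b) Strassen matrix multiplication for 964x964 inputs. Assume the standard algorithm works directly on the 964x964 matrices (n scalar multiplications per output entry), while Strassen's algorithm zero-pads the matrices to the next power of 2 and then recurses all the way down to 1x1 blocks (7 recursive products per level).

Matrix multiplication for 964x964 matrices:

Strassen's algorithm requires power-of-2 dimensions. Pad 964x964 to 1024x1024 (next power of 2).

Standard algorithm: 964^3 = 895841344 multiplications
Strassen's algorithm: 7^(log2(1024)) = 7^10 = 282475249 multiplications
Savings: 895841344 - 282475249 = 613366095 multiplications

Standard: 895841344 multiplications (964^3). Strassen: 282475249 multiplications (7^10, after padding to 1024x1024). Strassen reduces 8 recursive multiplications to 7 at each level.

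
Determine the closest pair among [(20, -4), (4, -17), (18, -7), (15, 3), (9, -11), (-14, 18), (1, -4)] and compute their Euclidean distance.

Computing all pairwise distances among 7 points:

d((20, -4), (4, -17)) = 20.6155
d((20, -4), (18, -7)) = 3.6056 <-- minimum
d((20, -4), (15, 3)) = 8.6023
d((20, -4), (9, -11)) = 13.0384
d((20, -4), (-14, 18)) = 40.4969
d((20, -4), (1, -4)) = 19.0
d((4, -17), (18, -7)) = 17.2047
d((4, -17), (15, 3)) = 22.8254
d((4, -17), (9, -11)) = 7.8102
d((4, -17), (-14, 18)) = 39.3573
d((4, -17), (1, -4)) = 13.3417
d((18, -7), (15, 3)) = 10.4403
d((18, -7), (9, -11)) = 9.8489
d((18, -7), (-14, 18)) = 40.6079
d((18, -7), (1, -4)) = 17.2627
d((15, 3), (9, -11)) = 15.2315
d((15, 3), (-14, 18)) = 32.6497
d((15, 3), (1, -4)) = 15.6525
d((9, -11), (-14, 18)) = 37.0135
d((9, -11), (1, -4)) = 10.6301
d((-14, 18), (1, -4)) = 26.6271

Closest pair: (20, -4) and (18, -7) with distance 3.6056

The closest pair is (20, -4) and (18, -7) with Euclidean distance 3.6056. For 7 points, brute-force pairwise comparison is shown above. For large n, the divide-and-conquer algorithm (sort by x, recurse on halves, check the dividing strip) achieves O(n log n).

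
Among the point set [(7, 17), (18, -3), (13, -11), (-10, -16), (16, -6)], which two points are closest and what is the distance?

Computing all pairwise distances among 5 points:

d((7, 17), (18, -3)) = 22.8254
d((7, 17), (13, -11)) = 28.6356
d((7, 17), (-10, -16)) = 37.1214
d((7, 17), (16, -6)) = 24.6982
d((18, -3), (13, -11)) = 9.434
d((18, -3), (-10, -16)) = 30.8707
d((18, -3), (16, -6)) = 3.6056 <-- minimum
d((13, -11), (-10, -16)) = 23.5372
d((13, -11), (16, -6)) = 5.831
d((-10, -16), (16, -6)) = 27.8568

Closest pair: (18, -3) and (16, -6) with distance 3.6056

The closest pair is (18, -3) and (16, -6) with Euclidean distance 3.6056. For 5 points, brute-force pairwise comparison is shown above. For large n, the divide-and-conquer algorithm (sort by x, recurse on halves, check the dividing strip) achieves O(n log n).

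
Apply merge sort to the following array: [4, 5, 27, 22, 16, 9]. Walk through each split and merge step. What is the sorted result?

Merge sort trace:

Split: [4, 5, 27, 22, 16, 9] -> [4, 5, 27] and [22, 16, 9]
  Split: [4, 5, 27] -> [4] and [5, 27]
    Split: [5, 27] -> [5] and [27]
    Merge: [5] + [27] -> [5, 27]
  Merge: [4] + [5, 27] -> [4, 5, 27]
  Split: [22, 16, 9] -> [22] and [16, 9]
    Split: [16, 9] -> [16] and [9]
    Merge: [16] + [9] -> [9, 16]
  Merge: [22] + [9, 16] -> [9, 16, 22]
Merge: [4, 5, 27] + [9, 16, 22] -> [4, 5, 9, 16, 22, 27]

Final sorted array: [4, 5, 9, 16, 22, 27]

The merge sort proceeds by recursively splitting the array and merging sorted halves.
After all merges, the sorted array is [4, 5, 9, 16, 22, 27].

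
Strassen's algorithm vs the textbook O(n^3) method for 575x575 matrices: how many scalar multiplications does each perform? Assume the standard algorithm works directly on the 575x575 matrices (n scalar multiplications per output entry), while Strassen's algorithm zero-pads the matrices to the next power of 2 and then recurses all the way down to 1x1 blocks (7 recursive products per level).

Matrix multiplication for 575x575 matrices:

Strassen's algorithm requires power-of-2 dimensions. Pad 575x575 to 1024x1024 (next power of 2).

Standard algorithm: 575^3 = 190109375 multiplications
Strassen's algorithm: 7^(log2(1024)) = 7^10 = 282475249 multiplications
Difference: 190109375 - 282475249 = -92365874 (Strassen uses MORE here due to padding overhead — for small or just-over-power-of-2 n, padding can outweigh the per-level savings)

Standard: 190109375 multiplications (575^3). Strassen: 282475249 multiplications (7^10, after padding to 1024x1024). Strassen reduces 8 recursive multiplications to 7 at each level.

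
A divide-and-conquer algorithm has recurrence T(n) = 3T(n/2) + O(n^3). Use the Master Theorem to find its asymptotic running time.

Master Theorem for T(n) = 3T(n/2) + O(n^3):

a = 3, b = 2, c = 3
log_b(a) = log_2(3) = 1.5850

Case 3: c = 3 > log_2(3) = 1.5850
T(n) = O(n^3) = O(n^3)

For T(n) = 3T(n/2) + O(n^3): log_2(3) = 1.5850. This is Case 3 of the Master Theorem (c > log_b(a), work dominated by root), giving O(n^3).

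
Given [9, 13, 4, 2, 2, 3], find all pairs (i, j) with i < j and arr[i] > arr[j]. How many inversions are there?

Finding inversions in [9, 13, 4, 2, 2, 3]:

(0, 2): arr[0]=9 > arr[2]=4
(0, 3): arr[0]=9 > arr[3]=2
(0, 4): arr[0]=9 > arr[4]=2
(0, 5): arr[0]=9 > arr[5]=3
(1, 2): arr[1]=13 > arr[2]=4
(1, 3): arr[1]=13 > arr[3]=2
(1, 4): arr[1]=13 > arr[4]=2
(1, 5): arr[1]=13 > arr[5]=3
(2, 3): arr[2]=4 > arr[3]=2
(2, 4): arr[2]=4 > arr[4]=2
(2, 5): arr[2]=4 > arr[5]=3

Total inversions: 11

The array has 11 inversion(s): (0,2), (0,3), (0,4), (0,5), (1,2), (1,3), (1,4), (1,5), (2,3), (2,4), (2,5). Each pair (i,j) satisfies i < j and arr[i] > arr[j].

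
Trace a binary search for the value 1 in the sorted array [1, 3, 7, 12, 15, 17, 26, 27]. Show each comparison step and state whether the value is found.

Binary search for 1 in [1, 3, 7, 12, 15, 17, 26, 27]:

lo=0, hi=7, mid=3, arr[mid]=12 -> 12 > 1, search left half
lo=0, hi=2, mid=1, arr[mid]=3 -> 3 > 1, search left half
lo=0, hi=0, mid=0, arr[mid]=1 -> Found target at index 0!

Binary search finds 1 at index 0 after 3 comparisons. The search repeatedly halves the search space by comparing with the middle element.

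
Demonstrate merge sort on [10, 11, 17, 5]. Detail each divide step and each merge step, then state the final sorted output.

Merge sort trace:

Split: [10, 11, 17, 5] -> [10, 11] and [17, 5]
  Split: [10, 11] -> [10] and [11]
  Merge: [10] + [11] -> [10, 11]
  Split: [17, 5] -> [17] and [5]
  Merge: [17] + [5] -> [5, 17]
Merge: [10, 11] + [5, 17] -> [5, 10, 11, 17]

Final sorted array: [5, 10, 11, 17]

The merge sort proceeds by recursively splitting the array and merging sorted halves.
After all merges, the sorted array is [5, 10, 11, 17].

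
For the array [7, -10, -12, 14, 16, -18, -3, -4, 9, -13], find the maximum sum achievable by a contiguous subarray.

Using Kadane's algorithm on [7, -10, -12, 14, 16, -18, -3, -4, 9, -13]:

Scanning through the array:
Position 1 (value -10): max_ending_here = -3, max_so_far = 7
Position 2 (value -12): max_ending_here = -12, max_so_far = 7
Position 3 (value 14): max_ending_here = 14, max_so_far = 14
Position 4 (value 16): max_ending_here = 30, max_so_far = 30
Position 5 (value -18): max_ending_here = 12, max_so_far = 30
Position 6 (value -3): max_ending_here = 9, max_so_far = 30
Position 7 (value -4): max_ending_here = 5, max_so_far = 30
Position 8 (value 9): max_ending_here = 14, max_so_far = 30
Position 9 (value -13): max_ending_here = 1, max_so_far = 30

Maximum subarray: [14, 16]
Maximum sum: 30

The maximum subarray is [14, 16] with sum 30. This subarray runs from index 3 to index 4.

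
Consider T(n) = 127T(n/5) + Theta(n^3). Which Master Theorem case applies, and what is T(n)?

Master Theorem for T(n) = 127T(n/5) + O(n^3):

a = 127, b = 5, c = 3
log_b(a) = log_5(127) = 3.0099

Case 1: c = 3 < log_5(127) = 3.0099
T(n) = O(n^(log_5 127))

For T(n) = 127T(n/5) + O(n^3): log_5(127) = 3.0099. This is Case 1 of the Master Theorem (c < log_b(a), work dominated by leaves), giving O(n^(log_5 127)).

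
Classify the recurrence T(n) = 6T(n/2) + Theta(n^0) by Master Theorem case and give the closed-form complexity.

Master Theorem for T(n) = 6T(n/2) + O(n^0):

a = 6, b = 2, c = 0
log_b(a) = log_2(6) = 2.5850

Case 1: c = 0 < log_2(6) = 2.5850
T(n) = O(n^(log_2 6))

For T(n) = 6T(n/2) + O(n^0): log_2(6) = 2.5850. This is Case 1 of the Master Theorem (c < log_b(a), work dominated by leaves), giving O(n^(log_2 6)).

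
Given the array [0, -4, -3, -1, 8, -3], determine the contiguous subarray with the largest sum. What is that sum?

Using Kadane's algorithm on [0, -4, -3, -1, 8, -3]:

Scanning through the array:
Position 1 (value -4): max_ending_here = -4, max_so_far = 0
Position 2 (value -3): max_ending_here = -3, max_so_far = 0
Position 3 (value -1): max_ending_here = -1, max_so_far = 0
Position 4 (value 8): max_ending_here = 8, max_so_far = 8
Position 5 (value -3): max_ending_here = 5, max_so_far = 8

Maximum subarray: [8]
Maximum sum: 8

The maximum subarray is [8] with sum 8. This subarray runs from index 4 to index 4.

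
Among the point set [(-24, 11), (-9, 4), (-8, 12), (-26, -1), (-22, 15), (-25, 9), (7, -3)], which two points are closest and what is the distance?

Computing all pairwise distances among 7 points:

d((-24, 11), (-9, 4)) = 16.5529
d((-24, 11), (-8, 12)) = 16.0312
d((-24, 11), (-26, -1)) = 12.1655
d((-24, 11), (-22, 15)) = 4.4721
d((-24, 11), (-25, 9)) = 2.2361 <-- minimum
d((-24, 11), (7, -3)) = 34.0147
d((-9, 4), (-8, 12)) = 8.0623
d((-9, 4), (-26, -1)) = 17.72
d((-9, 4), (-22, 15)) = 17.0294
d((-9, 4), (-25, 9)) = 16.7631
d((-9, 4), (7, -3)) = 17.4642
d((-8, 12), (-26, -1)) = 22.2036
d((-8, 12), (-22, 15)) = 14.3178
d((-8, 12), (-25, 9)) = 17.2627
d((-8, 12), (7, -3)) = 21.2132
d((-26, -1), (-22, 15)) = 16.4924
d((-26, -1), (-25, 9)) = 10.0499
d((-26, -1), (7, -3)) = 33.0606
d((-22, 15), (-25, 9)) = 6.7082
d((-22, 15), (7, -3)) = 34.1321
d((-25, 9), (7, -3)) = 34.176

Closest pair: (-24, 11) and (-25, 9) with distance 2.2361

The closest pair is (-24, 11) and (-25, 9) with Euclidean distance 2.2361. For 7 points, brute-force pairwise comparison is shown above. For large n, the divide-and-conquer algorithm (sort by x, recurse on halves, check the dividing strip) achieves O(n log n).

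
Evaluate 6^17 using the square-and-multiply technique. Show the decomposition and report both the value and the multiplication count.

Computing 6^17 by squaring (build up from 6^1; each line after the first costs one multiplication):

6^1 = 6
6^2 = (6^1)^2 = 6^2 = 36
6^4 = (6^2)^2 = 36^2 = 1296
6^8 = (6^4)^2 = 1296^2 = 1679616
6^16 = (6^8)^2 = 1679616^2 = 2821109907456
6^17 = 6 * 6^16 = 6 * 2821109907456 = 16926659444736

Result: 16926659444736
Multiplications needed: 5 (5 lines after 6^1)

6^17 = 16926659444736. Using exponentiation by squaring, this requires 5 multiplications. The key idea: if the exponent is even, square the half-power; if odd, multiply by the base once.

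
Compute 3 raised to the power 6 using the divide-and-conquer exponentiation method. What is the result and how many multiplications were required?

Computing 3^6 by squaring (build up from 3^1; each line after the first costs one multiplication):

3^1 = 3
3^2 = (3^1)^2 = 3^2 = 9
3^3 = 3 * 3^2 = 3 * 9 = 27
3^6 = (3^3)^2 = 27^2 = 729

Result: 729
Multiplications needed: 3 (3 lines after 3^1)

3^6 = 729. Using exponentiation by squaring, this requires 3 multiplications. The key idea: if the exponent is even, square the half-power; if odd, multiply by the base once.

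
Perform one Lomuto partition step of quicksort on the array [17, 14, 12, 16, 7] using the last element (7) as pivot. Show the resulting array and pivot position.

Lomuto partition with pivot = 7:

Initial array: [17, 14, 12, 16, 7]

arr[0]=17 > 7: no swap
arr[1]=14 > 7: no swap
arr[2]=12 > 7: no swap
arr[3]=16 > 7: no swap

Place pivot at position 0: [7, 14, 12, 16, 17]
Pivot position: 0

After partitioning with pivot 7, the array becomes [7, 14, 12, 16, 17]. The pivot is placed at index 0. All elements to the left of the pivot are <= 7, and all elements to the right are > 7.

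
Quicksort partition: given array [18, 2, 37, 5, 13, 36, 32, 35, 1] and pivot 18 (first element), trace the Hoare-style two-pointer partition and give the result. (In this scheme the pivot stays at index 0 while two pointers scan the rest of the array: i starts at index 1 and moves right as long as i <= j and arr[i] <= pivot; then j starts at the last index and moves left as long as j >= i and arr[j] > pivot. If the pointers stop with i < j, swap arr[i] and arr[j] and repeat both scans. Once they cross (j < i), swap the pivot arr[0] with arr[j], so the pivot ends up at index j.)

Hoare-style two-pointer partition with pivot = 18:

Initial array: [18, 2, 37, 5, 13, 36, 32, 35, 1]

Pointers start at i = 1, j = 8.
i stops at index 2 (arr[2]=37 > 18), j stops at index 8 (arr[8]=1 <= 18): swap arr[2] and arr[8], array becomes [18, 2, 1, 5, 13, 36, 32, 35, 37]
i ends at 5, j ends at 4: the pointers have crossed (j < i), so scanning stops.

Swap pivot arr[0] with arr[4] to place pivot at position 4: [13, 2, 1, 5, 18, 36, 32, 35, 37]
Pivot position: 4

After partitioning with pivot 18, the array becomes [13, 2, 1, 5, 18, 36, 32, 35, 37]. The pivot is placed at index 4. All elements to the left of the pivot are <= 18, and all elements to the right are > 18.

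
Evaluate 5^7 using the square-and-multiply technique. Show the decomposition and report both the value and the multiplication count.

Computing 5^7 by squaring (build up from 5^1; each line after the first costs one multiplication):

5^1 = 5
5^2 = (5^1)^2 = 5^2 = 25
5^3 = 5 * 5^2 = 5 * 25 = 125
5^6 = (5^3)^2 = 125^2 = 15625
5^7 = 5 * 5^6 = 5 * 15625 = 78125

Result: 78125
Multiplications needed: 4 (4 lines after 5^1)

5^7 = 78125. Using exponentiation by squaring, this requires 4 multiplications. The key idea: if the exponent is even, square the half-power; if odd, multiply by the base once.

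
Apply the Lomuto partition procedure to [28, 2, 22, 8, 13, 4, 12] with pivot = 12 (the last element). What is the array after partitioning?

Lomuto partition with pivot = 12:

Initial array: [28, 2, 22, 8, 13, 4, 12]

arr[0]=28 > 12: no swap
arr[1]=2 <= 12: swap with position 0, array becomes [2, 28, 22, 8, 13, 4, 12]
arr[2]=22 > 12: no swap
arr[3]=8 <= 12: swap with position 1, array becomes [2, 8, 22, 28, 13, 4, 12]
arr[4]=13 > 12: no swap
arr[5]=4 <= 12: swap with position 2, array becomes [2, 8, 4, 28, 13, 22, 12]

Place pivot at position 3: [2, 8, 4, 12, 13, 22, 28]
Pivot position: 3

After partitioning with pivot 12, the array becomes [2, 8, 4, 12, 13, 22, 28]. The pivot is placed at index 3. All elements to the left of the pivot are <= 12, and all elements to the right are > 12.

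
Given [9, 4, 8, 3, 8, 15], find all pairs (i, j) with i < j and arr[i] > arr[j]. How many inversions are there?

Finding inversions in [9, 4, 8, 3, 8, 15]:

(0, 1): arr[0]=9 > arr[1]=4
(0, 2): arr[0]=9 > arr[2]=8
(0, 3): arr[0]=9 > arr[3]=3
(0, 4): arr[0]=9 > arr[4]=8
(1, 3): arr[1]=4 > arr[3]=3
(2, 3): arr[2]=8 > arr[3]=3

Total inversions: 6

The array has 6 inversion(s): (0,1), (0,2), (0,3), (0,4), (1,3), (2,3). Each pair (i,j) satisfies i < j and arr[i] > arr[j].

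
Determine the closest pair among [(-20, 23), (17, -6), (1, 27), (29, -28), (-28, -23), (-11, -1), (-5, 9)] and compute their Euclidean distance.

Computing all pairwise distances among 7 points:

d((-20, 23), (17, -6)) = 47.0106
d((-20, 23), (1, 27)) = 21.3776
d((-20, 23), (29, -28)) = 70.7248
d((-20, 23), (-28, -23)) = 46.6905
d((-20, 23), (-11, -1)) = 25.632
d((-20, 23), (-5, 9)) = 20.5183
d((17, -6), (1, 27)) = 36.6742
d((17, -6), (29, -28)) = 25.0599
d((17, -6), (-28, -23)) = 48.1041
d((17, -6), (-11, -1)) = 28.4429
d((17, -6), (-5, 9)) = 26.6271
d((1, 27), (29, -28)) = 61.7171
d((1, 27), (-28, -23)) = 57.8014
d((1, 27), (-11, -1)) = 30.4631
d((1, 27), (-5, 9)) = 18.9737
d((29, -28), (-28, -23)) = 57.2189
d((29, -28), (-11, -1)) = 48.2597
d((29, -28), (-5, 9)) = 50.2494
d((-28, -23), (-11, -1)) = 27.8029
d((-28, -23), (-5, 9)) = 39.4081
d((-11, -1), (-5, 9)) = 11.6619 <-- minimum

Closest pair: (-11, -1) and (-5, 9) with distance 11.6619

The closest pair is (-11, -1) and (-5, 9) with Euclidean distance 11.6619. For 7 points, brute-force pairwise comparison is shown above. For large n, the divide-and-conquer algorithm (sort by x, recurse on halves, check the dividing strip) achieves O(n log n).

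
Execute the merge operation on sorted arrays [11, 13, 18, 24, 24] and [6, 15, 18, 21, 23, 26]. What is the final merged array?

Merging process:

Compare 11 vs 6: take 6 from right. Merged: [6]
Compare 11 vs 15: take 11 from left. Merged: [6, 11]
Compare 13 vs 15: take 13 from left. Merged: [6, 11, 13]
Compare 18 vs 15: take 15 from right. Merged: [6, 11, 13, 15]
Compare 18 vs 18: take 18 from left. Merged: [6, 11, 13, 15, 18]
Compare 24 vs 18: take 18 from right. Merged: [6, 11, 13, 15, 18, 18]
Compare 24 vs 21: take 21 from right. Merged: [6, 11, 13, 15, 18, 18, 21]
Compare 24 vs 23: take 23 from right. Merged: [6, 11, 13, 15, 18, 18, 21, 23]
Compare 24 vs 26: take 24 from left. Merged: [6, 11, 13, 15, 18, 18, 21, 23, 24]
Compare 24 vs 26: take 24 from left. Merged: [6, 11, 13, 15, 18, 18, 21, 23, 24, 24]
Append remaining from right: [26]. Merged: [6, 11, 13, 15, 18, 18, 21, 23, 24, 24, 26]

Final merged array: [6, 11, 13, 15, 18, 18, 21, 23, 24, 24, 26]
Total comparisons: 10

The merged array is [6, 11, 13, 15, 18, 18, 21, 23, 24, 24, 26], requiring 10 comparisons. The merge step runs in O(n) time where n is the total number of elements.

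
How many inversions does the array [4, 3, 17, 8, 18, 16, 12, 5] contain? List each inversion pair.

Finding inversions in [4, 3, 17, 8, 18, 16, 12, 5]:

(0, 1): arr[0]=4 > arr[1]=3
(2, 3): arr[2]=17 > arr[3]=8
(2, 5): arr[2]=17 > arr[5]=16
(2, 6): arr[2]=17 > arr[6]=12
(2, 7): arr[2]=17 > arr[7]=5
(3, 7): arr[3]=8 > arr[7]=5
(4, 5): arr[4]=18 > arr[5]=16
(4, 6): arr[4]=18 > arr[6]=12
(4, 7): arr[4]=18 > arr[7]=5
(5, 6): arr[5]=16 > arr[6]=12
(5, 7): arr[5]=16 > arr[7]=5
(6, 7): arr[6]=12 > arr[7]=5

Total inversions: 12

The array has 12 inversion(s): (0,1), (2,3), (2,5), (2,6), (2,7), (3,7), (4,5), (4,6), (4,7), (5,6), (5,7), (6,7). Each pair (i,j) satisfies i < j and arr[i] > arr[j].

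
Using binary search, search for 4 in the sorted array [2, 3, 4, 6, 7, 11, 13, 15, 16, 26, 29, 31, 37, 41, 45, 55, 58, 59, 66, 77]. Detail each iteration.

Binary search for 4 in [2, 3, 4, 6, 7, 11, 13, 15, 16, 26, 29, 31, 37, 41, 45, 55, 58, 59, 66, 77]:

lo=0, hi=19, mid=9, arr[mid]=26 -> 26 > 4, search left half
lo=0, hi=8, mid=4, arr[mid]=7 -> 7 > 4, search left half
lo=0, hi=3, mid=1, arr[mid]=3 -> 3 < 4, search right half
lo=2, hi=3, mid=2, arr[mid]=4 -> Found target at index 2!

Binary search finds 4 at index 2 after 4 comparisons. The search repeatedly halves the search space by comparing with the middle element.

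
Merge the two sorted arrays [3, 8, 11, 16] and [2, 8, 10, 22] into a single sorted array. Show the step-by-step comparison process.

Merging process:

Compare 3 vs 2: take 2 from right. Merged: [2]
Compare 3 vs 8: take 3 from left. Merged: [2, 3]
Compare 8 vs 8: take 8 from left. Merged: [2, 3, 8]
Compare 11 vs 8: take 8 from right. Merged: [2, 3, 8, 8]
Compare 11 vs 10: take 10 from right. Merged: [2, 3, 8, 8, 10]
Compare 11 vs 22: take 11 from left. Merged: [2, 3, 8, 8, 10, 11]
Compare 16 vs 22: take 16 from left. Merged: [2, 3, 8, 8, 10, 11, 16]
Append remaining from right: [22]. Merged: [2, 3, 8, 8, 10, 11, 16, 22]

Final merged array: [2, 3, 8, 8, 10, 11, 16, 22]
Total comparisons: 7

The merged array is [2, 3, 8, 8, 10, 11, 16, 22], requiring 7 comparisons. The merge step runs in O(n) time where n is the total number of elements.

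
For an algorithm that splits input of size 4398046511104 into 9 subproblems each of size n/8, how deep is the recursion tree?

For divide and conquer with division factor 8:

Problem sizes at each level:
Level 0: 4398046511104
Level 1: 549755813888
Level 2: 68719476736
Level 3: 8589934592
Level 4: 1073741824
Level 5: 134217728
Level 6: 16777216
Level 7: 2097152
Level 8: 262144
Level 9: 32768
Level 10: 4096
Level 11: 512
Level 12: 64
Level 13: 8
Level 14: 1

The root is level 0 and the size-1 base case is level 14 (the tree spans levels 0 through 14, i.e. 15 levels counting the root), so the depth is the number of divisions: log_8(4398046511104) = 14

The recursion tree depth is log_8(4398046511104) = 14. At each level, the problem size is divided by 8, so it takes 14 divisions to reduce to a base case of size 1. The algorithm makes 9 recursive calls at each level.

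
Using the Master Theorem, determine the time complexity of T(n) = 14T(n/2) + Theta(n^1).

Master Theorem for T(n) = 14T(n/2) + O(n^1):

a = 14, b = 2, c = 1
log_b(a) = log_2(14) = 3.8074

Case 1: c = 1 < log_2(14) = 3.8074
T(n) = O(n^(log_2 14))

For T(n) = 14T(n/2) + O(n^1): log_2(14) = 3.8074. This is Case 1 of the Master Theorem (c < log_b(a), work dominated by leaves), giving O(n^(log_2 14)).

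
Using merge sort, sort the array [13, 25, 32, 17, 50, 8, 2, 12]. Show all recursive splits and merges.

Merge sort trace:

Split: [13, 25, 32, 17, 50, 8, 2, 12] -> [13, 25, 32, 17] and [50, 8, 2, 12]
  Split: [13, 25, 32, 17] -> [13, 25] and [32, 17]
    Split: [13, 25] -> [13] and [25]
    Merge: [13] + [25] -> [13, 25]
    Split: [32, 17] -> [32] and [17]
    Merge: [32] + [17] -> [17, 32]
  Merge: [13, 25] + [17, 32] -> [13, 17, 25, 32]
  Split: [50, 8, 2, 12] -> [50, 8] and [2, 12]
    Split: [50, 8] -> [50] and [8]
    Merge: [50] + [8] -> [8, 50]
    Split: [2, 12] -> [2] and [12]
    Merge: [2] + [12] -> [2, 12]
  Merge: [8, 50] + [2, 12] -> [2, 8, 12, 50]
Merge: [13, 17, 25, 32] + [2, 8, 12, 50] -> [2, 8, 12, 13, 17, 25, 32, 50]

Final sorted array: [2, 8, 12, 13, 17, 25, 32, 50]

The merge sort proceeds by recursively splitting the array and merging sorted halves.
After all merges, the sorted array is [2, 8, 12, 13, 17, 25, 32, 50].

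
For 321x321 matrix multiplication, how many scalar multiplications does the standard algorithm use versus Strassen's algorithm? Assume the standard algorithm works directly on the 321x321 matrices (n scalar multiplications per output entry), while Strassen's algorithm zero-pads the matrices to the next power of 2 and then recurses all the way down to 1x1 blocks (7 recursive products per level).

Matrix multiplication for 321x321 matrices:

Strassen's algorithm requires power-of-2 dimensions. Pad 321x321 to 512x512 (next power of 2).

Standard algorithm: 321^3 = 33076161 multiplications
Strassen's algorithm: 7^(log2(512)) = 7^9 = 40353607 multiplications
Difference: 33076161 - 40353607 = -7277446 (Strassen uses MORE here due to padding overhead — for small or just-over-power-of-2 n, padding can outweigh the per-level savings)

Standard: 33076161 multiplications (321^3). Strassen: 40353607 multiplications (7^9, after padding to 512x512). Strassen reduces 8 recursive multiplications to 7 at each level.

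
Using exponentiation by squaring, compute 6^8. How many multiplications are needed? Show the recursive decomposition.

Computing 6^8 by squaring (build up from 6^1; each line after the first costs one multiplication):

6^1 = 6
6^2 = (6^1)^2 = 6^2 = 36
6^4 = (6^2)^2 = 36^2 = 1296
6^8 = (6^4)^2 = 1296^2 = 1679616

Result: 1679616
Multiplications needed: 3 (3 lines after 6^1)

6^8 = 1679616. Using exponentiation by squaring, this requires 3 multiplications. The key idea: if the exponent is even, square the half-power; if odd, multiply by the base once.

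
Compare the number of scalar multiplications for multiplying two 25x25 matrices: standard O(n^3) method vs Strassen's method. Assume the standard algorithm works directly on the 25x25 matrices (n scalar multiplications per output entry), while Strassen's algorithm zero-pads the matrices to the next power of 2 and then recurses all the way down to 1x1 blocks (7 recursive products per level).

Matrix multiplication for 25x25 matrices:

Strassen's algorithm requires power-of-2 dimensions. Pad 25x25 to 32x32 (next power of 2).

Standard algorithm: 25^3 = 15625 multiplications
Strassen's algorithm: 7^(log2(32)) = 7^5 = 16807 multiplications
Difference: 15625 - 16807 = -1182 (Strassen uses MORE here due to padding overhead — for small or just-over-power-of-2 n, padding can outweigh the per-level savings)

Standard: 15625 multiplications (25^3). Strassen: 16807 multiplications (7^5, after padding to 32x32). Strassen reduces 8 recursive multiplications to 7 at each level.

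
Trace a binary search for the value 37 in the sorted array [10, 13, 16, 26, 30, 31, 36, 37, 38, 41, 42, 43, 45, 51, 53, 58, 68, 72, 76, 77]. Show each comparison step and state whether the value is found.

Binary search for 37 in [10, 13, 16, 26, 30, 31, 36, 37, 38, 41, 42, 43, 45, 51, 53, 58, 68, 72, 76, 77]:

lo=0, hi=19, mid=9, arr[mid]=41 -> 41 > 37, search left half
lo=0, hi=8, mid=4, arr[mid]=30 -> 30 < 37, search right half
lo=5, hi=8, mid=6, arr[mid]=36 -> 36 < 37, search right half
lo=7, hi=8, mid=7, arr[mid]=37 -> Found target at index 7!

Binary search finds 37 at index 7 after 4 comparisons. The search repeatedly halves the search space by comparing with the middle element.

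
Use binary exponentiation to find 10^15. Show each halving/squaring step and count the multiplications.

Computing 10^15 by squaring (build up from 10^1; each line after the first costs one multiplication):

10^1 = 10
10^2 = (10^1)^2 = 10^2 = 100
10^3 = 10 * 10^2 = 10 * 100 = 1000
10^6 = (10^3)^2 = 1000^2 = 1000000
10^7 = 10 * 10^6 = 10 * 1000000 = 10000000
10^14 = (10^7)^2 = 10000000^2 = 100000000000000
10^15 = 10 * 10^14 = 10 * 100000000000000 = 1000000000000000

Result: 1000000000000000
Multiplications needed: 6 (6 lines after 10^1)

10^15 = 1000000000000000. Using exponentiation by squaring, this requires 6 multiplications. The key idea: if the exponent is even, square the half-power; if odd, multiply by the base once.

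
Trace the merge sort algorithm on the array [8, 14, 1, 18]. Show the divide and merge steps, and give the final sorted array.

Merge sort trace:

Split: [8, 14, 1, 18] -> [8, 14] and [1, 18]
  Split: [8, 14] -> [8] and [14]
  Merge: [8] + [14] -> [8, 14]
  Split: [1, 18] -> [1] and [18]
  Merge: [1] + [18] -> [1, 18]
Merge: [8, 14] + [1, 18] -> [1, 8, 14, 18]

Final sorted array: [1, 8, 14, 18]

The merge sort proceeds by recursively splitting the array and merging sorted halves.
After all merges, the sorted array is [1, 8, 14, 18].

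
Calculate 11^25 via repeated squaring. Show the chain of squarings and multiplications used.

Computing 11^25 by squaring (build up from 11^1; each line after the first costs one multiplication):

11^1 = 11
11^2 = (11^1)^2 = 11^2 = 121
11^3 = 11 * 11^2 = 11 * 121 = 1331
11^6 = (11^3)^2 = 1331^2 = 1771561
11^12 = (11^6)^2 = 1771561^2 = 3138428376721
11^24 = (11^12)^2 = 3138428376721^2 = 9849732675807611094711841
11^25 = 11 * 11^24 = 11 * 9849732675807611094711841 = 108347059433883722041830251

Result: 108347059433883722041830251
Multiplications needed: 6 (6 lines after 11^1)

11^25 = 108347059433883722041830251. Using exponentiation by squaring, this requires 6 multiplications. The key idea: if the exponent is even, square the half-power; if odd, multiply by the base once.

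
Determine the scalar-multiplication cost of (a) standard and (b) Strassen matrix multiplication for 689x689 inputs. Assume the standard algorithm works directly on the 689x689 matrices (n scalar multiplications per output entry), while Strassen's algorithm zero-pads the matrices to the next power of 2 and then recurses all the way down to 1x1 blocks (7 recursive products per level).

Matrix multiplication for 689x689 matrices:

Strassen's algorithm requires power-of-2 dimensions. Pad 689x689 to 1024x1024 (next power of 2).

Standard algorithm: 689^3 = 327082769 multiplications
Strassen's algorithm: 7^(log2(1024)) = 7^10 = 282475249 multiplications
Savings: 327082769 - 282475249 = 44607520 multiplications

Standard: 327082769 multiplications (689^3). Strassen: 282475249 multiplications (7^10, after padding to 1024x1024). Strassen reduces 8 recursive multiplications to 7 at each level.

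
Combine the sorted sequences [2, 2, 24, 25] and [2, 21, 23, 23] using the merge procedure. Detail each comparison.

Merging process:

Compare 2 vs 2: take 2 from left. Merged: [2]
Compare 2 vs 2: take 2 from left. Merged: [2, 2]
Compare 24 vs 2: take 2 from right. Merged: [2, 2, 2]
Compare 24 vs 21: take 21 from right. Merged: [2, 2, 2, 21]
Compare 24 vs 23: take 23 from right. Merged: [2, 2, 2, 21, 23]
Compare 24 vs 23: take 23 from right. Merged: [2, 2, 2, 21, 23, 23]
Append remaining from left: [24, 25]. Merged: [2, 2, 2, 21, 23, 23, 24, 25]

Final merged array: [2, 2, 2, 21, 23, 23, 24, 25]
Total comparisons: 6

The merged array is [2, 2, 2, 21, 23, 23, 24, 25], requiring 6 comparisons. The merge step runs in O(n) time where n is the total number of elements.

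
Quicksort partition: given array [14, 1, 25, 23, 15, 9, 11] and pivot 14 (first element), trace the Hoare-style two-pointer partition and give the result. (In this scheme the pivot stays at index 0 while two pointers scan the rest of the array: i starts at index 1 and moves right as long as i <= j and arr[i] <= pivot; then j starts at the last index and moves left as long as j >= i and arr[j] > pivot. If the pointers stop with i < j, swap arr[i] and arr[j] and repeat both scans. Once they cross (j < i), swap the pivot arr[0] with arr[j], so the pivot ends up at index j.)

Hoare-style two-pointer partition with pivot = 14:

Initial array: [14, 1, 25, 23, 15, 9, 11]

Pointers start at i = 1, j = 6.
i stops at index 2 (arr[2]=25 > 14), j stops at index 6 (arr[6]=11 <= 14): swap arr[2] and arr[6], array becomes [14, 1, 11, 23, 15, 9, 25]
i stops at index 3 (arr[3]=23 > 14), j stops at index 5 (arr[5]=9 <= 14): swap arr[3] and arr[5], array becomes [14, 1, 11, 9, 15, 23, 25]
i ends at 4, j ends at 3: the pointers have crossed (j < i), so scanning stops.

Swap pivot arr[0] with arr[3] to place pivot at position 3: [9, 1, 11, 14, 15, 23, 25]
Pivot position: 3

After partitioning with pivot 14, the array becomes [9, 1, 11, 14, 15, 23, 25]. The pivot is placed at index 3. All elements to the left of the pivot are <= 14, and all elements to the right are > 14.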